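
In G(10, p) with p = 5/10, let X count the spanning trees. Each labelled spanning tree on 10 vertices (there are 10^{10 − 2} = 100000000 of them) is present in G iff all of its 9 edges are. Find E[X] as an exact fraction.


K_10 has 10^{10 − 2} = 100000000 labelled spanning trees.
For each such spanning tree H, let X_H = 1 if all 9 edges of H are present in G. Then P[X_H = 1] = p^{9} = (1/2)^{9} = 1/512.
By linearity of expectation: E[X] = Σ_H E[X_H] = 100000000 · p^{9} = 100000000 · 1/512 = 390625/2.
Numerically: E[X] ≈ 1.95e+05.

E[X] = 100000000 · (1/2)^{9} = 390625/2 ≈ 1.95e+05.


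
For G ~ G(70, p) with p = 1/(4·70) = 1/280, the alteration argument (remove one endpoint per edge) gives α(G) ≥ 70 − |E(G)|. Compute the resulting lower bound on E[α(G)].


E[|E(G)|] = C(70, 2)·p = 2415 · (1/280) = 69/8.
E[α(G)] ≥ n − E[|E(G)|] = 70 − 69/8 = 491/8.
Numerically: ≈ 61.375.
(This is only a lower bound; the true E[α(G)] may be larger.)

E[α(G)] ≥ 491/8 ≈ 61.375.


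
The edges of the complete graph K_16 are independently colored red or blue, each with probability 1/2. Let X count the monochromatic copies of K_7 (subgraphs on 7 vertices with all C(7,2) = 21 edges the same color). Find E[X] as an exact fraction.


Let X = Σ_S X_S over the C(16, 7) = 11440 subsets S of size 7, where X_S = 1 if the K_7 on S is monochromatic.
For a fixed S, the K_7 on S has C(7, 2) = 21 edges. P[all 21 edges red] = (1/2)^21, and likewise for blue, so P[monochromatic] = 2·(1/2)^21 = 2^{1 − 21} = 1/1048576.
By linearity: E[X] = C(16, 7) · 2^{1 − 21} = 11440 · 1/1048576 = 715/65536.
Numerically: E[X] ≈ 0.010910.

E[X] = C(16,7)·2^(1−C(7,2)) = 715/65536 ≈ 0.010910.


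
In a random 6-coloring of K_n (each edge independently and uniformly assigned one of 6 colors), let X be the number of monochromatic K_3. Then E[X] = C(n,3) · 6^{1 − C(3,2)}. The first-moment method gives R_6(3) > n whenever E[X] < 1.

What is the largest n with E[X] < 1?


We need C(n, 3) · 6^{1 − 3} < 1, i.e. C(n, 3) < 6^{3 − 1} = 36.
Check values of n near the boundary:
  n = 3: C(3, 3) = 1; 1 < 36? YES
  n = 4: C(4, 3) = 4; 4 < 36? YES
  n = 5: C(5, 3) = 10; 10 < 36? YES
  n = 6: C(6, 3) = 20; 20 < 36? YES
  n = 7: C(7, 3) = 35; 35 < 36? YES
  n = 8: C(8, 3) = 56; 56 < 36? NO
  n = 9: C(9, 3) = 84; 84 < 36? NO
The largest n with C(n, 3) < 36 is n = 7 (where E[X] = 35/36 ≈ 0.97222). Hence R_6(3) > 7, i.e. R_6(3) ≥ 8.

Largest n = 7; hence R_6(3) > 7.


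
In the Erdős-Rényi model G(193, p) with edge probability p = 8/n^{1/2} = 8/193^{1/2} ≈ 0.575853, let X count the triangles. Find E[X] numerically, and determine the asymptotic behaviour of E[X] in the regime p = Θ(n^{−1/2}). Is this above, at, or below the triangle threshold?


Number of potential triangles: C(193, 3) = 1179616.
Each occurs with probability p³ ≈ (0.575853)³ ≈ 1.90956303e-01.
By linearity: E[X] = C(193, 3)·p³ ≈ 1179616 · 1.90956303e-01 ≈ 225255.110071.
Since α = 1/2 < 1, p = c/n^{1/2} ≫ 1/n is above the triangle threshold p ~ 1/n. Asymptotically E[X] ~ (c³/6)·n^{3(1−α)} = (8³/6)·n^{1.5} → ∞; triangles are abundant w.h.p.

E[X] ≈ 225255.110071; in regime p = Θ(1/n^{1/2}) E[X] diverges (above the triangle threshold p ~ 1/n).


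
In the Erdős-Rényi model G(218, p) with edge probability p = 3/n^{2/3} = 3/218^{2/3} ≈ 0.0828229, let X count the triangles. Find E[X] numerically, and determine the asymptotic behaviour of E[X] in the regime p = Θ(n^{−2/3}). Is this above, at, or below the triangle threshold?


Number of potential triangles: C(218, 3) = 1703016.
Each occurs with probability p³ ≈ (0.0828229)³ ≈ 5.68133995e-04.
By linearity: E[X] = C(218, 3)·p³ ≈ 1703016 · 5.68133995e-04 ≈ 967.541284.
Since α = 2/3 < 1, p = c/n^{2/3} ≫ 1/n is above the triangle threshold p ~ 1/n. Asymptotically E[X] ~ (c³/6)·n^{3(1−α)} = (3³/6)·n^{1} → ∞; triangles are abundant w.h.p.

E[X] ≈ 967.541284; in regime p = Θ(1/n^{2/3}) E[X] diverges (above the triangle threshold p ~ 1/n).


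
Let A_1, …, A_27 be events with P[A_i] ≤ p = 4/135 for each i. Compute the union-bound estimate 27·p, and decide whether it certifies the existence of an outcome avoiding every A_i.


Union bound: P[∪_{i=1}^{27} A_i] ≤ Σ_i P[A_i] ≤ 27·p = 27·(4/135) = 4/5.
Numerically: 4/5 ≈ 0.800.
Is 4/5 < 1? YES.
Since P[∪ A_i] ≤ 4/5 < 1, the complement has P[∩ A_i^c] ≥ 1 − 4/5 = 1/5 > 0, so some outcome avoids every A_i.

27·p = 4/5 ≈ 0.800; existence CERTIFIED by the union bound.


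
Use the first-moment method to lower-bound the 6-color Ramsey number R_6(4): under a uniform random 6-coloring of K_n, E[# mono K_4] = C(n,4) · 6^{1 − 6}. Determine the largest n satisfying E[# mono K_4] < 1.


We need C(n, 4) · 6^{1 − 6} < 1, i.e. C(n, 4) < 6^{6 − 1} = 7776.
Check values of n near the boundary:
  n = 18: C(18, 4) = 3060; 3060 < 7776? YES
  n = 19: C(19, 4) = 3876; 3876 < 7776? YES
  n = 20: C(20, 4) = 4845; 4845 < 7776? YES
  n = 21: C(21, 4) = 5985; 5985 < 7776? YES
  n = 22: C(22, 4) = 7315; 7315 < 7776? YES
  n = 23: C(23, 4) = 8855; 8855 < 7776? NO
The largest n with C(n, 4) < 7776 is n = 22 (where E[X] = 7315/7776 ≈ 0.940715). Hence R_6(4) > 22, i.e. R_6(4) ≥ 23.

Largest n = 22; hence R_6(4) > 22.


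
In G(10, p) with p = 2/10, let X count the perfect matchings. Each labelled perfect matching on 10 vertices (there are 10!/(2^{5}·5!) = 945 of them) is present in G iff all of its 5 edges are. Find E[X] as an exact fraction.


K_10 has 10!/(2^{5}·5!) = 945 labelled perfect matchings.
For each such perfect matching H, let X_H = 1 if all 5 edges of H are present in G. Then P[X_H = 1] = p^{5} = (1/5)^{5} = 1/3125.
By linearity: E[X] = Σ_H E[X_H] = 945 · p^{5} = 945 · 1/3125 = 189/625.
Numerically: E[X] ≈ 0.3024.

E[X] = 945 · (1/5)^{5} = 189/625 ≈ 0.3024.


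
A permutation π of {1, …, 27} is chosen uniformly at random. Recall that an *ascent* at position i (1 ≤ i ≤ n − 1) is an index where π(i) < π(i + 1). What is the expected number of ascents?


Write X = Σ X_I over i = 1, …, 26, with X_I the indicator of one ascent.
There are 26 indicators.
For each fixed i, the pair (π(i), π(i+1)) is a uniformly random ordered pair of distinct values from {1, …, 27}; by symmetry P[π(i) < π(i+1)] = 1/2.
By linearity: E[X] = 26 · (1/2) = (27 − 1) · (1/2) = 13 ≈ 13.000.

E[X] = 13 = 13.000.


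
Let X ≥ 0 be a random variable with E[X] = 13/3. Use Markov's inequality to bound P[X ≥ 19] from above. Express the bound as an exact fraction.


μ = E[X] = 13/3, a = 19.
Markov: P[X ≥ 19] ≤ μ/a = (13/3)/19 = 13/57.
Numerically: ≈ 0.2281.
(Since a = 19 > μ = 4.3333, the bound 13/57 is < 1 and informative.)

P[X ≥ 19] ≤ 13/57 ≈ 0.2281.


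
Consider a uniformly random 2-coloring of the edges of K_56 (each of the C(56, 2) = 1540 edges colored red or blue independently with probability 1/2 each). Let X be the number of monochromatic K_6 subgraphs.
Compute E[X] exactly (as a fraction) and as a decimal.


Let X = Σ_S X_S over the C(56, 6) = 32468436 subsets S of size 6, where X_S = 1 if the K_6 on S is monochromatic.
For a fixed S, the K_6 on S has C(6, 2) = 15 edges. P[all 15 edges red] = (1/2)^15, and likewise for blue, so P[monochromatic] = 2·(1/2)^15 = 2^{1 − 15} = 1/16384.
By linearity of expectation: E[X] = C(56, 6) · 2^{1 − 15} = 32468436 · 1/16384 = 8117109/4096.
Numerically: E[X] ≈ 1981.716.

E[X] = C(56,6)·2^(1−C(6,2)) = 8117109/4096 ≈ 1981.716.


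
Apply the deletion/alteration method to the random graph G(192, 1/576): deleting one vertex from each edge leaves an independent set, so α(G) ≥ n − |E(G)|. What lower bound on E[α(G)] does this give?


E[|E(G)|] = C(192, 2)·p = 18336 · (1/576) = 191/6.
E[α(G)] ≥ n − E[|E(G)|] = 192 − 191/6 = 961/6.
Numerically: ≈ 160.166667.
(This is only a lower bound; the true E[α(G)] may be larger.)

E[α(G)] ≥ 961/6 ≈ 160.166667.


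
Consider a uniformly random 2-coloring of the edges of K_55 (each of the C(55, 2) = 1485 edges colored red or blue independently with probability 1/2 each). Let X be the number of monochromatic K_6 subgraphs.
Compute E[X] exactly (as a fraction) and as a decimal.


Let X = Σ_S X_S over the C(55, 6) = 28989675 subsets S of size 6, where X_S = 1 if the K_6 on S is monochromatic.
For a fixed S, the K_6 on S has C(6, 2) = 15 edges. P[all 15 edges red] = (1/2)^15, and likewise for blue, so P[monochromatic] = 2·(1/2)^15 = 2^{1 − 15} = 1/16384.
By linearity: E[X] = C(55, 6) · 2^{1 − 15} = 28989675 · 1/16384 = 28989675/16384.
Numerically: E[X] ≈ 1769.389343.

E[X] = C(55,6)·2^(1−C(6,2)) = 28989675/16384 ≈ 1769.389343.


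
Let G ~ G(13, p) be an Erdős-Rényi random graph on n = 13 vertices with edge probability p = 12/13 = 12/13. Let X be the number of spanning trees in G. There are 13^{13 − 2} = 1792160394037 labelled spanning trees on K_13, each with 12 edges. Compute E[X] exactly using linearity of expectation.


K_13 has 13^{13 − 2} = 1792160394037 labelled spanning trees.
For each such spanning tree H, let X_H = 1 if all 12 edges of H are present in G. Then P[X_H = 1] = p^{12} = (12/13)^{12} = 8916100448256/23298085122481.
Summing the indicators: E[X] = Σ_H E[X_H] = 1792160394037 · p^{12} = 1792160394037 · 8916100448256/23298085122481 = 8916100448256/13.
Numerically: E[X] ≈ 6.86e+11.

E[X] = 1792160394037 · (12/13)^{12} = 8916100448256/13 ≈ 6.86e+11.


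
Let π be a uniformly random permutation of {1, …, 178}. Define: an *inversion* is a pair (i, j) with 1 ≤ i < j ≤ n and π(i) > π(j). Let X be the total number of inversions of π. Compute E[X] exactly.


Write X = Σ X_I over the C(178, 2) = 15753 pairs i < j, with X_I the indicator of one inversion.
There are 15753 indicators.
For each fixed pair i < j, the values π(i) and π(j) are two distinct elements of {1, …, 178} in uniformly random order; by symmetry P[π(i) > π(j)] = 1/2.
By linearity: E[X] = 15753 · (1/2) = C(178, 2) · (1/2) = 15753/2 = 15753/2 ≈ 7876.5000.

E[X] = 15753/2 = 7876.5000.


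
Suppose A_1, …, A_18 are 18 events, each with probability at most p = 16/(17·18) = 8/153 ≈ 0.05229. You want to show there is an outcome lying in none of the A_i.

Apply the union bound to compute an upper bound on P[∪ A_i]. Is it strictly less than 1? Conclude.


Union bound: P[∪_{i=1}^{18} A_i] ≤ Σ_i P[A_i] ≤ 18·p = 18·(8/153) = 16/17.
Numerically: 16/17 ≈ 0.94118.
Is 16/17 < 1? YES.
Since P[∪ A_i] ≤ 16/17 < 1, the complement has P[∩ A_i^c] ≥ 1 − 16/17 = 1/17 > 0, so some outcome avoids every A_i.

18·p = 16/17 ≈ 0.94118; existence CERTIFIED by the union bound.


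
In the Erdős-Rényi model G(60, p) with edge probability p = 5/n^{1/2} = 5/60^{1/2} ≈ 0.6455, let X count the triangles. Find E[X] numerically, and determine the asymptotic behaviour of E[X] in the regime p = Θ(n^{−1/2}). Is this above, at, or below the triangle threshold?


Number of potential triangles: C(60, 3) = 34220.
Each occurs with probability p³ ≈ (0.6455)³ ≈ 2.6895718e-01.
By linearity: E[X] = C(60, 3)·p³ ≈ 34220 · 2.6895718e-01 ≈ 9203.71459.
Since α = 1/2 < 1, p = c/n^{1/2} ≫ 1/n is above the triangle threshold p ~ 1/n. Asymptotically E[X] ~ (c³/6)·n^{3(1−α)} = (5³/6)·n^{1.5} → ∞; triangles are abundant w.h.p.

E[X] ≈ 9203.71459; in regime p = Θ(1/n^{1/2}) E[X] diverges (above the triangle threshold p ~ 1/n).


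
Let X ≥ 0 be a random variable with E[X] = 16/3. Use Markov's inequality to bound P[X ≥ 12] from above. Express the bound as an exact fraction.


μ = E[X] = 16/3, a = 12.
Markov: P[X ≥ 12] ≤ μ/a = (16/3)/12 = 4/9.
Numerically: ≈ 0.44444.
(Since a = 12 > μ = 5.33333, the bound 4/9 is < 1 and informative.)

P[X ≥ 12] ≤ 4/9 ≈ 0.44444.


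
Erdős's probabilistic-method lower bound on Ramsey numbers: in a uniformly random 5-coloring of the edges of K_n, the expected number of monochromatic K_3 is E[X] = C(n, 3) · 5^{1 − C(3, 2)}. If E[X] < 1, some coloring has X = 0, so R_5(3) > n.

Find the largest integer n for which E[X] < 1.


We need C(n, 3) · 5^{1 − 3} < 1, i.e. C(n, 3) < 5^{3 − 1} = 25.
Check values of n near the boundary:
  n = 3: C(3, 3) = 1; 1 < 25? YES
  n = 4: C(4, 3) = 4; 4 < 25? YES
  n = 5: C(5, 3) = 10; 10 < 25? YES
  n = 6: C(6, 3) = 20; 20 < 25? YES
  n = 7: C(7, 3) = 35; 35 < 25? NO
  n = 8: C(8, 3) = 56; 56 < 25? NO
The largest n with C(n, 3) < 25 is n = 6 (where E[X] = 4/5 ≈ 0.8000000). Hence R_5(3) > 6, i.e. R_5(3) ≥ 7.

Largest n = 6; hence R_5(3) > 6.


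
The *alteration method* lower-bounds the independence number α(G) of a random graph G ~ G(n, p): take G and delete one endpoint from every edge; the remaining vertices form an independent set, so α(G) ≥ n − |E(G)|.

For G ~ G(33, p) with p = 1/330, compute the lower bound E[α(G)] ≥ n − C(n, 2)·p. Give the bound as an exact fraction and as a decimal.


E[|E(G)|] = C(33, 2)·p = 528 · (1/330) = 8/5.
E[α(G)] ≥ n − E[|E(G)|] = 33 − 8/5 = 157/5.
Numerically: ≈ 31.40000.
(This is only a lower bound; the true E[α(G)] may be larger.)

E[α(G)] ≥ 157/5 ≈ 31.40000.


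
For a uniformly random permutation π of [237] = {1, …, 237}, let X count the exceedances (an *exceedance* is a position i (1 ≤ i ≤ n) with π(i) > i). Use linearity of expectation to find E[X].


Write X = Σ_{i=1}^{237} X_i, where X_i = 1_{π(i) > i}.
For each fixed i, π(i) is uniform over {1, …, 237} (marginal of a uniform permutation), so P[π(i) > i] = (n − i)/n. Summing: Σ_{i=1}^{237} (n − i)/n = (0 + 1 + … + 236)/237 = 237(237 − 1)/(2·237) = (237 − 1)/2.
Hence E[X] = Σ_{i=1}^{237} (237 − i)/237 = 118 ≈ 118.00000.

E[X] = 118 = 118.00000.


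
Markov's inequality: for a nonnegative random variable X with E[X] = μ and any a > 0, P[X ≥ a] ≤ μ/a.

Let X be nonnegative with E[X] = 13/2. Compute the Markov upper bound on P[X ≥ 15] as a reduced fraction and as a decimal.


μ = E[X] = 13/2, a = 15.
Markov: P[X ≥ 15] ≤ μ/a = (13/2)/15 = 13/30.
Numerically: ≈ 0.4333.
(Since a = 15 > μ = 6.5000, the bound 13/30 is < 1 and informative.)

P[X ≥ 15] ≤ 13/30 ≈ 0.4333.


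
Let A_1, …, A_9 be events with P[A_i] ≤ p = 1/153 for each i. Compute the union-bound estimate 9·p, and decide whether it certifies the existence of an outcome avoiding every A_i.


Union bound: P[∪_{i=1}^{9} A_i] ≤ Σ_i P[A_i] ≤ 9·p = 9·(1/153) = 1/17.
Numerically: 1/17 ≈ 0.058824.
Is 1/17 < 1? YES.
Since P[∪ A_i] ≤ 1/17 < 1, the complement has P[∩ A_i^c] ≥ 1 − 1/17 = 16/17 > 0, so some outcome avoids every A_i.

9·p = 1/17 ≈ 0.058824; existence CERTIFIED by the union bound.


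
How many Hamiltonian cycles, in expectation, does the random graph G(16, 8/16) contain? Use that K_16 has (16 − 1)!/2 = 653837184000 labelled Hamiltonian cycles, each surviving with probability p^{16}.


K_16 has (16 − 1)!/2 = 653837184000 labelled Hamiltonian cycles.
For each such Hamiltonian cycle H, let X_H = 1 if all 16 edges of H are present in G. Then P[X_H = 1] = p^{16} = (1/2)^{16} = 1/65536.
By linearity of expectation: E[X] = Σ_H E[X_H] = 653837184000 · p^{16} = 653837184000 · 1/65536 = 638512875/64.
Numerically: E[X] ≈ 9.977e+06.

E[X] = 653837184000 · (1/2)^{16} = 638512875/64 ≈ 9.977e+06.


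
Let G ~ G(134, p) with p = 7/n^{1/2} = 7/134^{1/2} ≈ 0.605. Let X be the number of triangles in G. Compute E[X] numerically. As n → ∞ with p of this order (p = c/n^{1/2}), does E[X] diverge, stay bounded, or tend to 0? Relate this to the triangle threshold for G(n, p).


Number of potential triangles: C(134, 3) = 392084.
Each occurs with probability p³ ≈ (0.605)³ ≈ 2.21125e-01.
By linearity: E[X] = C(134, 3)·p³ ≈ 392084 · 2.21125e-01 ≈ 86699.390.
Since α = 1/2 < 1, p = c/n^{1/2} ≫ 1/n is above the triangle threshold p ~ 1/n. Asymptotically E[X] ~ (c³/6)·n^{3(1−α)} = (7³/6)·n^{1.5} → ∞; triangles are abundant w.h.p.

E[X] ≈ 86699.390; in regime p = Θ(1/n^{1/2}) E[X] diverges (above the triangle threshold p ~ 1/n).


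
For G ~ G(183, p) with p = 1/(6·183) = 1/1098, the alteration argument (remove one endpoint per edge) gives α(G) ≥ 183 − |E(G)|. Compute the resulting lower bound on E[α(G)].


E[|E(G)|] = C(183, 2)·p = 16653 · (1/1098) = 91/6.
E[α(G)] ≥ n − E[|E(G)|] = 183 − 91/6 = 1007/6.
Numerically: ≈ 167.8333.
(This is only a lower bound; the true E[α(G)] may be larger.)

E[α(G)] ≥ 1007/6 ≈ 167.8333.


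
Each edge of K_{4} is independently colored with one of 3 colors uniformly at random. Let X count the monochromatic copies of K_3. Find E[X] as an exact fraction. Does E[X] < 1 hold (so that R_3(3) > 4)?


E[X] = C(4, 3) · 3^{1 − 3} = 4 · 3^{−2} = 4/9.
As a reduced fraction: E[X] = 4/9 ≈ 0.4444.
Is E[X] < 1? YES.
Since E[X] < 1, there exists a 3-coloring of K_{4} with no monochromatic K_3; hence R_3(3) > 4.

E[X] = 4/9 ≈ 0.4444; E[X] < 1, so R_3(3) > 4.


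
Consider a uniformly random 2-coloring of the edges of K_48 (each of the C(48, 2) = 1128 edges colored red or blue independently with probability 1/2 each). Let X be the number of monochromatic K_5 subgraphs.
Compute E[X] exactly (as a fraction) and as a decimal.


Let X = Σ_S X_S over the C(48, 5) = 1712304 subsets S of size 5, where X_S = 1 if the K_5 on S is monochromatic.
For a fixed S, the K_5 on S has C(5, 2) = 10 edges. P[all 10 edges red] = (1/2)^10, and likewise for blue, so P[monochromatic] = 2·(1/2)^10 = 2^{1 − 10} = 1/512.
By linearity: E[X] = C(48, 5) · 2^{1 − 10} = 1712304 · 1/512 = 107019/32.
Numerically: E[X] ≈ 3344.344.

E[X] = C(48,5)·2^(1−C(5,2)) = 107019/32 ≈ 3344.344.


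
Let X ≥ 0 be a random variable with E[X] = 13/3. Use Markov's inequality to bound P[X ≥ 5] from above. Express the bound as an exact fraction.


μ = E[X] = 13/3, a = 5.
Markov: P[X ≥ 5] ≤ μ/a = (13/3)/5 = 13/15.
Numerically: ≈ 0.8667.
(Since a = 5 > μ = 4.3333, the bound 13/15 is < 1 and informative.)

P[X ≥ 5] ≤ 13/15 ≈ 0.8667.


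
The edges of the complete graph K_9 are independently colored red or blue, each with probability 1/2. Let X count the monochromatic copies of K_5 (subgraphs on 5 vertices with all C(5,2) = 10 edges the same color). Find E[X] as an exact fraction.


Let X = Σ_S X_S over the C(9, 5) = 126 subsets S of size 5, where X_S = 1 if the K_5 on S is monochromatic.
For a fixed S, the K_5 on S has C(5, 2) = 10 edges. P[all 10 edges red] = (1/2)^10, and likewise for blue, so P[monochromatic] = 2·(1/2)^10 = 2^{1 − 10} = 1/512.
By linearity: E[X] = C(9, 5) · 2^{1 − 10} = 126 · 1/512 = 63/256.
Numerically: E[X] ≈ 0.2461.

E[X] = C(9,5)·2^(1−C(5,2)) = 63/256 ≈ 0.2461.


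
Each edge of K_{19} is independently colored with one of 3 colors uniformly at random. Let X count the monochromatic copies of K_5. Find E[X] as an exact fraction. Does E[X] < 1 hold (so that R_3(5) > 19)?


E[X] = C(19, 5) · 3^{1 − 10} = 11628 · 3^{−9} = 11628/19683.
As a reduced fraction: E[X] = 1292/2187 ≈ 0.591.
Is E[X] < 1? YES.
Since E[X] < 1, there exists a 3-coloring of K_{19} with no monochromatic K_5; hence R_3(5) > 19.

E[X] = 1292/2187 ≈ 0.591; E[X] < 1, so R_3(5) > 19.


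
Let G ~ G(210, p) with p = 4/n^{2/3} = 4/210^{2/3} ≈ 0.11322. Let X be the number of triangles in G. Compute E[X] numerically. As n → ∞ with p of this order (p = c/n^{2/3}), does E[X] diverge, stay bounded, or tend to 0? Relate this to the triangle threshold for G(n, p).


Number of potential triangles: C(210, 3) = 1521520.
Each occurs with probability p³ ≈ (0.11322)³ ≈ 1.4512472e-03.
By linearity: E[X] = C(210, 3)·p³ ≈ 1521520 · 1.4512472e-03 ≈ 2208.10159.
Since α = 2/3 < 1, p = c/n^{2/3} ≫ 1/n is above the triangle threshold p ~ 1/n. Asymptotically E[X] ~ (c³/6)·n^{3(1−α)} = (4³/6)·n^{1} → ∞; triangles are abundant w.h.p.

E[X] ≈ 2208.10159; in regime p = Θ(1/n^{2/3}) E[X] diverges (above the triangle threshold p ~ 1/n).


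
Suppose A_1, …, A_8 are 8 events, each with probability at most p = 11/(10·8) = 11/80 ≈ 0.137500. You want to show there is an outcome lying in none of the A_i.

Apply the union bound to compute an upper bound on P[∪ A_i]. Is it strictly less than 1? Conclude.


Union bound: P[∪_{i=1}^{8} A_i] ≤ Σ_i P[A_i] ≤ 8·p = 8·(11/80) = 11/10.
Numerically: 11/10 ≈ 1.100000.
Is 11/10 < 1? NO.
Since the bound 11/10 is ≥ 1, the union bound is uninformative here; it does NOT by itself certify existence.

8·p = 11/10 ≈ 1.100000; existence NOT certified by the union bound.


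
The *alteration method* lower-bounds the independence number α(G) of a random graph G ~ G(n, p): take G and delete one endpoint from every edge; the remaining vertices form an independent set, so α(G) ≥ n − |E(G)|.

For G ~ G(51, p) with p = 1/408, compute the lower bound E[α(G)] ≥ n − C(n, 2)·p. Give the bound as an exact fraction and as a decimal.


E[|E(G)|] = C(51, 2)·p = 1275 · (1/408) = 25/8.
E[α(G)] ≥ n − E[|E(G)|] = 51 − 25/8 = 383/8.
Numerically: ≈ 47.87500.
(This is only a lower bound; the true E[α(G)] may be larger.)

E[α(G)] ≥ 383/8 ≈ 47.87500.


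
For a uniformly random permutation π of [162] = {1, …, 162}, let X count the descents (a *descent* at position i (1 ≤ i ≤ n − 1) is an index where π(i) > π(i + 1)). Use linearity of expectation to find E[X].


Write X = Σ X_I over i = 1, …, 161, with X_I the indicator of one descent.
There are 161 indicators.
For each fixed i, the pair (π(i), π(i+1)) is a uniformly random ordered pair of distinct values from {1, …, 162}; by symmetry P[π(i) > π(i+1)] = 1/2.
By linearity: E[X] = 161 · (1/2) = (162 − 1) · (1/2) = 161/2 ≈ 80.500.

E[X] = 161/2 = 80.500.


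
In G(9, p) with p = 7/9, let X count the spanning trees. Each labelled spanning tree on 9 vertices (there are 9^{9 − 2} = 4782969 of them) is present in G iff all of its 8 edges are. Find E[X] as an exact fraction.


K_9 has 9^{9 − 2} = 4782969 labelled spanning trees.
For each such spanning tree H, let X_H = 1 if all 8 edges of H are present in G. Then P[X_H = 1] = p^{8} = (7/9)^{8} = 5764801/43046721.
By linearity: E[X] = Σ_H E[X_H] = 4782969 · p^{8} = 4782969 · 5764801/43046721 = 5764801/9.
Numerically: E[X] ≈ 6.405e+05.

E[X] = 4782969 · (7/9)^{8} = 5764801/9 ≈ 6.405e+05.


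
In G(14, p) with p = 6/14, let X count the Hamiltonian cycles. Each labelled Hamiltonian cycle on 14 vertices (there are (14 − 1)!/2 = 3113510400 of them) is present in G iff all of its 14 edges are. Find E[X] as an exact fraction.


K_14 has (14 − 1)!/2 = 3113510400 labelled Hamiltonian cycles.
For each such Hamiltonian cycle H, let X_H = 1 if all 14 edges of H are present in G. Then P[X_H = 1] = p^{14} = (3/7)^{14} = 4782969/678223072849.
By linearity of expectation: E[X] = Σ_H E[X_H] = 3113510400 · p^{14} = 3113510400 · 4782969/678223072849 = 2127403389196800/96889010407.
Numerically: E[X] ≈ 2.196e+04.

E[X] = 3113510400 · (3/7)^{14} = 2127403389196800/96889010407 ≈ 2.196e+04.


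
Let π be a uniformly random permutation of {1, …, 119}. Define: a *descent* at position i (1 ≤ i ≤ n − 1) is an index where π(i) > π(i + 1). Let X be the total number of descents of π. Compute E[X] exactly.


Write X = Σ X_I over i = 1, …, 118, with X_I the indicator of one descent.
There are 118 indicators.
For each fixed i, the pair (π(i), π(i+1)) is a uniformly random ordered pair of distinct values from {1, …, 119}; by symmetry P[π(i) > π(i+1)] = 1/2.
By linearity: E[X] = 118 · (1/2) = (119 − 1) · (1/2) = 59 ≈ 59.0000.

E[X] = 59 = 59.0000.


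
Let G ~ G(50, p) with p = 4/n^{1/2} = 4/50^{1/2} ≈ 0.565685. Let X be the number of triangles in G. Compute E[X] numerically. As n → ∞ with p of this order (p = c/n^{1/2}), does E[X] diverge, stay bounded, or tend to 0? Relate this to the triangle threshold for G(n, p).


Number of potential triangles: C(50, 3) = 19600.
Each occurs with probability p³ ≈ (0.565685)³ ≈ 1.81019336e-01.
By linearity: E[X] = C(50, 3)·p³ ≈ 19600 · 1.81019336e-01 ≈ 3547.978985.
Since α = 1/2 < 1, p = c/n^{1/2} ≫ 1/n is above the triangle threshold p ~ 1/n. Asymptotically E[X] ~ (c³/6)·n^{3(1−α)} = (4³/6)·n^{1.5} → ∞; triangles are abundant w.h.p.

E[X] ≈ 3547.978985; in regime p = Θ(1/n^{1/2}) E[X] diverges (above the triangle threshold p ~ 1/n).


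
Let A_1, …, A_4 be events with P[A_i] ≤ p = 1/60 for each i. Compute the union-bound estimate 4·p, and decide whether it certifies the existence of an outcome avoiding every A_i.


Union bound: P[∪_{i=1}^{4} A_i] ≤ Σ_i P[A_i] ≤ 4·p = 4·(1/60) = 1/15.
Numerically: 1/15 ≈ 0.06667.
Is 1/15 < 1? YES.
Since P[∪ A_i] ≤ 1/15 < 1, the complement has P[∩ A_i^c] ≥ 1 − 1/15 = 14/15 > 0, so some outcome avoids every A_i.

4·p = 1/15 ≈ 0.06667; existence CERTIFIED by the union bound.


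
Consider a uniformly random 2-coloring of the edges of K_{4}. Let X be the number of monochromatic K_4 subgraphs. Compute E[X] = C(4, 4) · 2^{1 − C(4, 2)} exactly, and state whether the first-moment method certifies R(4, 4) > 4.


E[X] = C(4, 4) · 2^{1 − 6} = 1 · 2^{−5} = 1/32.
As a reduced fraction: E[X] = 1/32 ≈ 0.0312500.
Is E[X] < 1? YES.
Since E[X] < 1, there exists a 2-coloring of K_{4} with no monochromatic K_4; hence R(4, 4) > 4.

E[X] = 1/32 ≈ 0.0312500; E[X] < 1, so R(4, 4) > 4.


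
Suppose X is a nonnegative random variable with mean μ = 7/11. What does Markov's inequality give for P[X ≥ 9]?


μ = E[X] = 7/11, a = 9.
Markov: P[X ≥ 9] ≤ μ/a = (7/11)/9 = 7/99.
Numerically: ≈ 0.070707.
(Since a = 9 > μ = 0.636364, the bound 7/99 is < 1 and informative.)

P[X ≥ 9] ≤ 7/99 ≈ 0.070707.


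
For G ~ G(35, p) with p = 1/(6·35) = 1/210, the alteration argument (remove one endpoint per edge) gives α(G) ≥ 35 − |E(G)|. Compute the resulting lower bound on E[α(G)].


E[|E(G)|] = C(35, 2)·p = 595 · (1/210) = 17/6.
E[α(G)] ≥ n − E[|E(G)|] = 35 − 17/6 = 193/6.
Numerically: ≈ 32.166667.
(This is only a lower bound; the true E[α(G)] may be larger.)

E[α(G)] ≥ 193/6 ≈ 32.166667.


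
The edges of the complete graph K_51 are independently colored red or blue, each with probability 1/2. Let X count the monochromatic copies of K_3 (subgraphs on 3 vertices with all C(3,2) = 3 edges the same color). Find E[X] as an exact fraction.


Let X = Σ_S X_S over the C(51, 3) = 20825 subsets S of size 3, where X_S = 1 if the K_3 on S is monochromatic.
For a fixed S, the K_3 on S has C(3, 2) = 3 edges. P[all 3 edges red] = (1/2)^3, and likewise for blue, so P[monochromatic] = 2·(1/2)^3 = 2^{1 − 3} = 1/4.
By linearity: E[X] = C(51, 3) · 2^{1 − 3} = 20825 · 1/4 = 20825/4.
Numerically: E[X] ≈ 5206.250000.

E[X] = C(51,3)·2^(1−C(3,2)) = 20825/4 ≈ 5206.250000.


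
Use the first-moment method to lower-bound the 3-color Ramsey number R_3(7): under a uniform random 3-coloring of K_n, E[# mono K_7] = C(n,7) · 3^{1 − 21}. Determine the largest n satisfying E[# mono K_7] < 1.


We need C(n, 7) · 3^{1 − 21} < 1, i.e. C(n, 7) < 3^{21 − 1} = 3486784401.
Check values of n near the boundary:
  n = 75: C(75, 7) = 1984829850; 1984829850 < 3486784401? YES
  n = 76: C(76, 7) = 2186189400; 2186189400 < 3486784401? YES
  n = 77: C(77, 7) = 2404808340; 2404808340 < 3486784401? YES
  n = 78: C(78, 7) = 2641902120; 2641902120 < 3486784401? YES
  n = 79: C(79, 7) = 2898753715; 2898753715 < 3486784401? YES
  n = 80: C(80, 7) = 3176716400; 3176716400 < 3486784401? YES
  n = 81: C(81, 7) = 3477216600; 3477216600 < 3486784401? YES
  n = 82: C(82, 7) = 3801756816; 3801756816 < 3486784401? NO
  n = 83: C(83, 7) = 4151918628; 4151918628 < 3486784401? NO
  n = 84: C(84, 7) = 4529365776; 4529365776 < 3486784401? NO
The largest n with C(n, 7) < 3486784401 is n = 81 (where E[X] = 42928600/43046721 ≈ 0.9972560). Hence R_3(7) > 81, i.e. R_3(7) ≥ 82.

Largest n = 81; hence R_3(7) > 81.


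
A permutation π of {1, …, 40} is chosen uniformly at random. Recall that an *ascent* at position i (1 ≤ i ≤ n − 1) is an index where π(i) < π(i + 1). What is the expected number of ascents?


Write X = Σ X_I over i = 1, …, 39, with X_I the indicator of one ascent.
There are 39 indicators.
For each fixed i, the pair (π(i), π(i+1)) is a uniformly random ordered pair of distinct values from {1, …, 40}; by symmetry P[π(i) < π(i+1)] = 1/2.
By linearity: E[X] = 39 · (1/2) = (40 − 1) · (1/2) = 39/2 ≈ 19.5000.

E[X] = 39/2 = 19.5000.


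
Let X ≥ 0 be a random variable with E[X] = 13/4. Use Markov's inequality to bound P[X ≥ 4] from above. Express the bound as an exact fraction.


μ = E[X] = 13/4, a = 4.
Markov: P[X ≥ 4] ≤ μ/a = (13/4)/4 = 13/16.
Numerically: ≈ 0.812500.
(Since a = 4 > μ = 3.250000, the bound 13/16 is < 1 and informative.)

P[X ≥ 4] ≤ 13/16 ≈ 0.812500.


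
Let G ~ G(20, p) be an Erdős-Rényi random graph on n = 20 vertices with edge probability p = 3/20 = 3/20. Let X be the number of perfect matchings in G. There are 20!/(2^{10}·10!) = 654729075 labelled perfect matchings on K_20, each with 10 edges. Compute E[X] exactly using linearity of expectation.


K_20 has 20!/(2^{10}·10!) = 654729075 labelled perfect matchings.
For each such perfect matching H, let X_H = 1 if all 10 edges of H are present in G. Then P[X_H = 1] = p^{10} = (3/20)^{10} = 59049/10240000000000.
Summing the indicators: E[X] = Σ_H E[X_H] = 654729075 · p^{10} = 654729075 · 59049/10240000000000 = 1546443885987/409600000000.
Numerically: E[X] ≈ 3.7755.

E[X] = 654729075 · (3/20)^{10} = 1546443885987/409600000000 ≈ 3.7755.


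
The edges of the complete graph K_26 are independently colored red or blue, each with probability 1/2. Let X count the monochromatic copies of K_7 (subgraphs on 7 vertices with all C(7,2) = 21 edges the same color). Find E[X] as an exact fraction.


Let X = Σ_S X_S over the C(26, 7) = 657800 subsets S of size 7, where X_S = 1 if the K_7 on S is monochromatic.
For a fixed S, the K_7 on S has C(7, 2) = 21 edges. P[all 21 edges red] = (1/2)^21, and likewise for blue, so P[monochromatic] = 2·(1/2)^21 = 2^{1 − 21} = 1/1048576.
By linearity of expectation: E[X] = C(26, 7) · 2^{1 − 21} = 657800 · 1/1048576 = 82225/131072.
Numerically: E[X] ≈ 0.627327.

E[X] = C(26,7)·2^(1−C(7,2)) = 82225/131072 ≈ 0.627327.


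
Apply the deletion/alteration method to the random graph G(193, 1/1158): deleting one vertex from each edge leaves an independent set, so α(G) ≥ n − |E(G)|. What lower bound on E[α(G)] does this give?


E[|E(G)|] = C(193, 2)·p = 18528 · (1/1158) = 16.
E[α(G)] ≥ n − E[|E(G)|] = 193 − 16 = 177.
Numerically: ≈ 177.0000.
(This is only a lower bound; the true E[α(G)] may be larger.)

E[α(G)] ≥ 177 ≈ 177.0000.


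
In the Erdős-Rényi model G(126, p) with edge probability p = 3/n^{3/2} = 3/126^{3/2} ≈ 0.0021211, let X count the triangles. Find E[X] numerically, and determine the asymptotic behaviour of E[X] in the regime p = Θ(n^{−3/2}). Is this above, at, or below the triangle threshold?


Number of potential triangles: C(126, 3) = 325500.
Each occurs with probability p³ ≈ (0.0021211)³ ≈ 9.5432502e-09.
By linearity: E[X] = C(126, 3)·p³ ≈ 325500 · 9.5432502e-09 ≈ 0.00311.
Since α = 3/2 > 1, p = c/n^{3/2} = o(1/n) is below the triangle threshold p ~ 1/n. Asymptotically E[X] ~ (c³/6)·n^{3(1−α)} = (3³/6)·n^{-1.5} → 0, so by Markov's inequality G has no triangles w.h.p.

E[X] ≈ 0.00311; in regime p = Θ(1/n^{3/2}) E[X] tends to 0 (below the triangle threshold p ~ 1/n).


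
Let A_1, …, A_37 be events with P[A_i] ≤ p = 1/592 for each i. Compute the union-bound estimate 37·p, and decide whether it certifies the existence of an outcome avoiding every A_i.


Union bound: P[∪_{i=1}^{37} A_i] ≤ Σ_i P[A_i] ≤ 37·p = 37·(1/592) = 1/16.
Numerically: 1/16 ≈ 0.062500.
Is 1/16 < 1? YES.
Since P[∪ A_i] ≤ 1/16 < 1, the complement has P[∩ A_i^c] ≥ 1 − 1/16 = 15/16 > 0, so some outcome avoids every A_i.

37·p = 1/16 ≈ 0.062500; existence CERTIFIED by the union bound.


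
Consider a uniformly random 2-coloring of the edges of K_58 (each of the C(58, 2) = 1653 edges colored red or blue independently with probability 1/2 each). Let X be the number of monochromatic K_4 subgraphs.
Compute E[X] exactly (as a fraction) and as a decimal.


Let X = Σ_S X_S over the C(58, 4) = 424270 subsets S of size 4, where X_S = 1 if the K_4 on S is monochromatic.
For a fixed S, the K_4 on S has C(4, 2) = 6 edges. P[all 6 edges red] = (1/2)^6, and likewise for blue, so P[monochromatic] = 2·(1/2)^6 = 2^{1 − 6} = 1/32.
Summing: E[X] = C(58, 4) · 2^{1 − 6} = 424270 · 1/32 = 212135/16.
Numerically: E[X] ≈ 13258.43750.

E[X] = C(58,4)·2^(1−C(4,2)) = 212135/16 ≈ 13258.43750.


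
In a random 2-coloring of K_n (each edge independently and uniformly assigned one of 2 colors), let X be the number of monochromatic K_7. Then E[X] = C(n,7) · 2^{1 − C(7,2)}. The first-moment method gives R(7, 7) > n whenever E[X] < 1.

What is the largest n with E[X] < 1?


We need C(n, 7) · 2^{1 − 21} < 1, i.e. C(n, 7) < 2^{21 − 1} = 1048576.
Check values of n near the boundary:
  n = 24: C(24, 7) = 346104; 346104 < 1048576? YES
  n = 25: C(25, 7) = 480700; 480700 < 1048576? YES
  n = 26: C(26, 7) = 657800; 657800 < 1048576? YES
  n = 27: C(27, 7) = 888030; 888030 < 1048576? YES
  n = 28: C(28, 7) = 1184040; 1184040 < 1048576? NO
  n = 29: C(29, 7) = 1560780; 1560780 < 1048576? NO
The largest n with C(n, 7) < 1048576 is n = 27 (where E[X] = 444015/524288 ≈ 0.8469). Hence R(7, 7) > 27, i.e. R(7, 7) ≥ 28.

Largest n = 27; hence R(7, 7) > 27.


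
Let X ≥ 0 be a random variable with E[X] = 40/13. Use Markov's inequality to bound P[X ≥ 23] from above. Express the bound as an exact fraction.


μ = E[X] = 40/13, a = 23.
Markov: P[X ≥ 23] ≤ μ/a = (40/13)/23 = 40/299.
Numerically: ≈ 0.134.
(Since a = 23 > μ = 3.077, the bound 40/299 is < 1 and informative.)

P[X ≥ 23] ≤ 40/299 ≈ 0.134.


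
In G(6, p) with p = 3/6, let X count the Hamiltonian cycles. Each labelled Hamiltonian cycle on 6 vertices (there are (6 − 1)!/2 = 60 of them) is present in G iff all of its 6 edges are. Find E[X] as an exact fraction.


K_6 has (6 − 1)!/2 = 60 labelled Hamiltonian cycles.
For each such Hamiltonian cycle H, let X_H = 1 if all 6 edges of H are present in G. Then P[X_H = 1] = p^{6} = (1/2)^{6} = 1/64.
By linearity of expectation: E[X] = Σ_H E[X_H] = 60 · p^{6} = 60 · 1/64 = 15/16.
Numerically: E[X] ≈ 0.9375.

E[X] = 60 · (1/2)^{6} = 15/16 ≈ 0.9375.


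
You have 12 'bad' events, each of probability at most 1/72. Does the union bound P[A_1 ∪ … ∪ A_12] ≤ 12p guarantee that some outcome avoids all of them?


Union bound: P[∪_{i=1}^{12} A_i] ≤ Σ_i P[A_i] ≤ 12·p = 12·(1/72) = 1/6.
Numerically: 1/6 ≈ 0.1667.
Is 1/6 < 1? YES.
Since P[∪ A_i] ≤ 1/6 < 1, the complement has P[∩ A_i^c] ≥ 1 − 1/6 = 5/6 > 0, so some outcome avoids every A_i.

12·p = 1/6 ≈ 0.1667; existence CERTIFIED by the union bound.


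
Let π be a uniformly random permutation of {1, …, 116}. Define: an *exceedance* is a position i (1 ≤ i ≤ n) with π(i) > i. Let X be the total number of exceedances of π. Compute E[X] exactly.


Write X = Σ_{i=1}^{116} X_i, where X_i = 1_{π(i) > i}.
For each fixed i, π(i) is uniform over {1, …, 116} (marginal of a uniform permutation), so P[π(i) > i] = (n − i)/n. Summing: Σ_{i=1}^{116} (n − i)/n = (0 + 1 + … + 115)/116 = 116(116 − 1)/(2·116) = (116 − 1)/2.
Hence E[X] = Σ_{i=1}^{116} (116 − i)/116 = 115/2 ≈ 57.500000.

E[X] = 115/2 = 57.500000.


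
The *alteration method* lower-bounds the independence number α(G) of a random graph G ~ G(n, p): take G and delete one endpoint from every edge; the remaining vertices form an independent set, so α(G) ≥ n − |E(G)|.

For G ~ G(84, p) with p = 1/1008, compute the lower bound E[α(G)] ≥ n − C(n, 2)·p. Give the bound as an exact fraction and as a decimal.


E[|E(G)|] = C(84, 2)·p = 3486 · (1/1008) = 83/24.
E[α(G)] ≥ n − E[|E(G)|] = 84 − 83/24 = 1933/24.
Numerically: ≈ 80.541667.
(This is only a lower bound; the true E[α(G)] may be larger.)

E[α(G)] ≥ 1933/24 ≈ 80.541667.


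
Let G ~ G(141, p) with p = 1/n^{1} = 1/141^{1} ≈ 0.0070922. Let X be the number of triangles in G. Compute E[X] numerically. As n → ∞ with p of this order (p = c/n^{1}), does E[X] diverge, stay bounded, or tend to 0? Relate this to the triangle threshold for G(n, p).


Number of potential triangles: C(141, 3) = 457310.
Each occurs with probability p³ ≈ (0.0070922)³ ≈ 3.56732487e-07.
By linearity: E[X] = C(141, 3)·p³ ≈ 457310 · 3.56732487e-07 ≈ 0.163137.
Here α = 1, so p = 1/n is exactly at the triangle threshold p ~ 1/n. Asymptotically E[X] → c³/6 = 1³/6 = 1/6 ≈ 0.166667, a bounded constant. In this regime the triangle count is asymptotically Poisson(c³/6).

E[X] ≈ 0.163137; in regime p = Θ(1/n^{1}) E[X] stays bounded (at the triangle threshold p ~ 1/n).


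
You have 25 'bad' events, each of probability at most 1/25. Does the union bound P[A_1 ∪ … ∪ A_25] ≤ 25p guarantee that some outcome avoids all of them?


Union bound: P[∪_{i=1}^{25} A_i] ≤ Σ_i P[A_i] ≤ 25·p = 25·(1/25) = 1.
Numerically: 1 ≈ 1.0000.
Is 1 < 1? NO.
Since the bound 1 is ≥ 1, the union bound is uninformative here; it does NOT by itself certify existence.

25·p = 1 ≈ 1.0000; existence NOT certified by the union bound.


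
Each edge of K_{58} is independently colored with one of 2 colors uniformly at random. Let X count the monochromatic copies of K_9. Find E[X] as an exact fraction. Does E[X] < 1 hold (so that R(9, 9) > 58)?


E[X] = C(58, 9) · 2^{1 − 36} = 10648873950 · 2^{−35} = 10648873950/34359738368.
As a reduced fraction: E[X] = 5324436975/17179869184 ≈ 0.3099.
Is E[X] < 1? YES.
Since E[X] < 1, there exists a 2-coloring of K_{58} with no monochromatic K_9; hence R(9, 9) > 58.

E[X] = 5324436975/17179869184 ≈ 0.3099; E[X] < 1, so R(9, 9) > 58.


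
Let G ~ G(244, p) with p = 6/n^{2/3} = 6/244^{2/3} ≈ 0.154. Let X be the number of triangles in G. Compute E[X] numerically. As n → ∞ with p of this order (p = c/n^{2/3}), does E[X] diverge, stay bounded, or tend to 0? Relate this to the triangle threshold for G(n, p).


Number of potential triangles: C(244, 3) = 2391444.
Each occurs with probability p³ ≈ (0.154)³ ≈ 3.62806e-03.
By linearity: E[X] = C(244, 3)·p³ ≈ 2391444 · 3.62806e-03 ≈ 8676.295.
Since α = 2/3 < 1, p = c/n^{2/3} ≫ 1/n is above the triangle threshold p ~ 1/n. Asymptotically E[X] ~ (c³/6)·n^{3(1−α)} = (6³/6)·n^{1} → ∞; triangles are abundant w.h.p.

E[X] ≈ 8676.295; in regime p = Θ(1/n^{2/3}) E[X] diverges (above the triangle threshold p ~ 1/n).


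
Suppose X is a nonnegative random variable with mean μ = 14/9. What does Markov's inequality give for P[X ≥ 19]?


μ = E[X] = 14/9, a = 19.
Markov: P[X ≥ 19] ≤ μ/a = (14/9)/19 = 14/171.
Numerically: ≈ 0.0819.
(Since a = 19 > μ = 1.5556, the bound 14/171 is < 1 and informative.)

P[X ≥ 19] ≤ 14/171 ≈ 0.0819.


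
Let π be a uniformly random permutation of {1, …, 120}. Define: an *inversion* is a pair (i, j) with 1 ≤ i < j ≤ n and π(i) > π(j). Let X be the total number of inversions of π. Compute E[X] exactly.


Write X = Σ X_I over the C(120, 2) = 7140 pairs i < j, with X_I the indicator of one inversion.
There are 7140 indicators.
For each fixed pair i < j, the values π(i) and π(j) are two distinct elements of {1, …, 120} in uniformly random order; by symmetry P[π(i) > π(j)] = 1/2.
By linearity: E[X] = 7140 · (1/2) = C(120, 2) · (1/2) = 7140/2 = 3570 ≈ 3570.000000.

E[X] = 3570 = 3570.000000.


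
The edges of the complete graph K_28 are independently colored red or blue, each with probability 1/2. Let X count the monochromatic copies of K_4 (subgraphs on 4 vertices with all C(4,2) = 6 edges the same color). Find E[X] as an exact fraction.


Let X = Σ_S X_S over the C(28, 4) = 20475 subsets S of size 4, where X_S = 1 if the K_4 on S is monochromatic.
For a fixed S, the K_4 on S has C(4, 2) = 6 edges. P[all 6 edges red] = (1/2)^6, and likewise for blue, so P[monochromatic] = 2·(1/2)^6 = 2^{1 − 6} = 1/32.
Summing: E[X] = C(28, 4) · 2^{1 − 6} = 20475 · 1/32 = 20475/32.
Numerically: E[X] ≈ 639.84375.

E[X] = C(28,4)·2^(1−C(4,2)) = 20475/32 ≈ 639.84375.
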